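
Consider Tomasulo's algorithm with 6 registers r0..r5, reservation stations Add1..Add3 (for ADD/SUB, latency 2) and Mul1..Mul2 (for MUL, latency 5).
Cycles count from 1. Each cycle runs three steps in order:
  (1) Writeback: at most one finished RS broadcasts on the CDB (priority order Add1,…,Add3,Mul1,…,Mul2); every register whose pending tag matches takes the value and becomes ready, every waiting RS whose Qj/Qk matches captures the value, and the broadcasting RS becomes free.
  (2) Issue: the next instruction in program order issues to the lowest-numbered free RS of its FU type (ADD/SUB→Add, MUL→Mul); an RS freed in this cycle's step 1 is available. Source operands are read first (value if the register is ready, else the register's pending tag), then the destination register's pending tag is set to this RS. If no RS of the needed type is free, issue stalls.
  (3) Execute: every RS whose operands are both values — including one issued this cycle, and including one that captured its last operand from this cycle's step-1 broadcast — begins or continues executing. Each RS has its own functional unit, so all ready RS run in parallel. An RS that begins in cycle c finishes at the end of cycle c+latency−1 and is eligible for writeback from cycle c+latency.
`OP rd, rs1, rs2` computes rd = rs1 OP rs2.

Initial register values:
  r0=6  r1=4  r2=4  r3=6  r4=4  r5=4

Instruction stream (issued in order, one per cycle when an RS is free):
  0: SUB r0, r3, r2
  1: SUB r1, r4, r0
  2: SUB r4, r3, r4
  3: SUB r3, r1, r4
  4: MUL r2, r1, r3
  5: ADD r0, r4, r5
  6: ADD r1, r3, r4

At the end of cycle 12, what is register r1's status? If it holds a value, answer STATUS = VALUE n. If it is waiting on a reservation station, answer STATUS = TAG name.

cycle 1: issue SUB r0<-Add1 // r0:Add1,r1:4,r2:4,r3:6,r4:4,r5:4
cycle 2: issue SUB r1<-Add2 // r0:Add1,r1:Add2,r2:4,r3:6,r4:4,r5:4
cycle 3: CDB Add1=2; issue SUB r4<-Add1 // r0:2,r1:Add2,r2:4,r3:6,r4:Add1,r5:4
cycle 4: issue SUB r3<-Add3 // r0:2,r1:Add2,r2:4,r3:Add3,r4:Add1,r5:4
cycle 5: CDB Add1=2; issue MUL r2<-Mul1 // r0:2,r1:Add2,r2:Mul1,r3:Add3,r4:2,r5:4
cycle 6: CDB Add2=2; issue ADD r0<-Add1 // r0:Add1,r1:2,r2:Mul1,r3:Add3,r4:2,r5:4
cycle 7: issue ADD r1<-Add2 // r0:Add1,r1:Add2,r2:Mul1,r3:Add3,r4:2,r5:4
cycle 8: CDB Add1=6 // r0:6,r1:Add2,r2:Mul1,r3:Add3,r4:2,r5:4
cycle 9: CDB Add3=0 // r0:6,r1:Add2,r2:Mul1,r3:0,r4:2,r5:4
cycle 10: - // r0:6,r1:Add2,r2:Mul1,r3:0,r4:2,r5:4
cycle 11: CDB Add2=2 // r0:6,r1:2,r2:Mul1,r3:0,r4:2,r5:4
cycle 12: - // r0:6,r1:2,r2:Mul1,r3:0,r4:2,r5:4

STATUS = VALUE 2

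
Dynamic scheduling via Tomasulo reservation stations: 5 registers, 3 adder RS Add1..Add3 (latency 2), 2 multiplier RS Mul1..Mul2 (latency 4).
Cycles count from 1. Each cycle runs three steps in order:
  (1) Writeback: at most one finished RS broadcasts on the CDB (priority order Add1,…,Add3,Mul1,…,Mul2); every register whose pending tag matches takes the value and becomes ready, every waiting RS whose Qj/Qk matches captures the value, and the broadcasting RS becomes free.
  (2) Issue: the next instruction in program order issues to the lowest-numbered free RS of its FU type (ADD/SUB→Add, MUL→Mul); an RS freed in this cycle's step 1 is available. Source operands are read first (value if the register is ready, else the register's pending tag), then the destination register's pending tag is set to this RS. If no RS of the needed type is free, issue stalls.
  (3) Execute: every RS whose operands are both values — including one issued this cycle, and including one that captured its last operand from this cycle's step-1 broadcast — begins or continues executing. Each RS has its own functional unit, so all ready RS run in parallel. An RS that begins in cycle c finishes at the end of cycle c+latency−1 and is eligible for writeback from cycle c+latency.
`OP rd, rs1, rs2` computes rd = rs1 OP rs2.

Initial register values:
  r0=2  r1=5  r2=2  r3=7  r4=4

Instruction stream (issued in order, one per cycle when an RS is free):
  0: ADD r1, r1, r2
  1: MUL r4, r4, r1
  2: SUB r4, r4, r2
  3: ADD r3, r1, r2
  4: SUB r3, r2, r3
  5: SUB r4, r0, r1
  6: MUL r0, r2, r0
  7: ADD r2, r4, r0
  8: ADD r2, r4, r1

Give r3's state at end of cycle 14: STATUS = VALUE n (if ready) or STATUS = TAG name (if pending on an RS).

STATUS = VALUE -7

c1: issue ADD r1<-Add1 | r0:2,r1:Add1,r2:2,r3:7,r4:4
c2: issue MUL r4<-Mul1 | r0:2,r1:Add1,r2:2,r3:7,r4:Mul1
c3: CDB Add1=7; issue SUB r4<-Add1 | r0:2,r1:7,r2:2,r3:7,r4:Add1
c4: issue ADD r3<-Add2 | r0:2,r1:7,r2:2,r3:Add2,r4:Add1
c5: issue SUB r3<-Add3 | r0:2,r1:7,r2:2,r3:Add3,r4:Add1
c6: CDB Add2=9; issue SUB r4<-Add2 | r0:2,r1:7,r2:2,r3:Add3,r4:Add2
c7: CDB Mul1=28; issue MUL r0<-Mul1 | r0:Mul1,r1:7,r2:2,r3:Add3,r4:Add2
c8: CDB Add2=-5; issue ADD r2<-Add2 | r0:Mul1,r1:7,r2:Add2,r3:Add3,r4:-5
c9: CDB Add1=26; issue ADD r2<-Add1 | r0:Mul1,r1:7,r2:Add1,r3:Add3,r4:-5
c10: CDB Add3=-7 | r0:Mul1,r1:7,r2:Add1,r3:-7,r4:-5
c11: CDB Add1=2 | r0:Mul1,r1:7,r2:2,r3:-7,r4:-5
c12: CDB Mul1=4 | r0:4,r1:7,r2:2,r3:-7,r4:-5
c13: - | r0:4,r1:7,r2:2,r3:-7,r4:-5
c14: CDB Add2=-1 | r0:4,r1:7,r2:2,r3:-7,r4:-5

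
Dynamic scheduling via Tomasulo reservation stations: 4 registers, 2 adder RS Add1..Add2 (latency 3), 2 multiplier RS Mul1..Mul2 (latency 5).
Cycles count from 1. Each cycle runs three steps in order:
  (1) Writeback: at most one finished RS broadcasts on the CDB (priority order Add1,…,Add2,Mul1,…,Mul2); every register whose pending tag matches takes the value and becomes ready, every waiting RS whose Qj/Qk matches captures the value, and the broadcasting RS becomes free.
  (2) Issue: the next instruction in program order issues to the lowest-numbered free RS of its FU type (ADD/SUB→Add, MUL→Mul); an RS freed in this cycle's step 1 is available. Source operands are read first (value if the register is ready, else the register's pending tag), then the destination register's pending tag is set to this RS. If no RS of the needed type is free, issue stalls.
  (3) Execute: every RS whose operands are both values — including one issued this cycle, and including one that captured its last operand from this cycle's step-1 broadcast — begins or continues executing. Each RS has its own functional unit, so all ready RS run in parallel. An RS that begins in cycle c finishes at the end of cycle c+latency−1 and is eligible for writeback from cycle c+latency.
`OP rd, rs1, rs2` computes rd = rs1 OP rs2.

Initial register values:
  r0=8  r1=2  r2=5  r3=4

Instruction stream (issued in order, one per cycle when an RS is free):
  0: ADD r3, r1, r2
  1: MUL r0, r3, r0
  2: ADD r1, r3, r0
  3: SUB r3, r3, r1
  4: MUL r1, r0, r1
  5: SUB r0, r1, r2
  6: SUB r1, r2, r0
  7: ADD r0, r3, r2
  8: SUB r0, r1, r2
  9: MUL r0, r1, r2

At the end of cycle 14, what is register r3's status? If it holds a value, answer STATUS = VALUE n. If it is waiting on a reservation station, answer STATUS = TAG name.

STATUS = TAG Add1

  c1: issue ADD r3<-Add1  regs: r0:8,r1:2,r2:5,r3:Add1
  c2: issue MUL r0<-Mul1  regs: r0:Mul1,r1:2,r2:5,r3:Add1
  c3: issue ADD r1<-Add2  regs: r0:Mul1,r1:Add2,r2:5,r3:Add1
  c4: CDB Add1=7; issue SUB r3<-Add1  regs: r0:Mul1,r1:Add2,r2:5,r3:Add1
  c5: issue MUL r1<-Mul2  regs: r0:Mul1,r1:Mul2,r2:5,r3:Add1
  c6: stall  regs: r0:Mul1,r1:Mul2,r2:5,r3:Add1
  c7: stall  regs: r0:Mul1,r1:Mul2,r2:5,r3:Add1
  c8: stall  regs: r0:Mul1,r1:Mul2,r2:5,r3:Add1
  c9: CDB Mul1=56; stall  regs: r0:56,r1:Mul2,r2:5,r3:Add1
  c10: stall  regs: r0:56,r1:Mul2,r2:5,r3:Add1
  c11: stall  regs: r0:56,r1:Mul2,r2:5,r3:Add1
  c12: CDB Add2=63; issue SUB r0<-Add2  regs: r0:Add2,r1:Mul2,r2:5,r3:Add1
  c13: stall  regs: r0:Add2,r1:Mul2,r2:5,r3:Add1
  c14: stall  regs: r0:Add2,r1:Mul2,r2:5,r3:Add1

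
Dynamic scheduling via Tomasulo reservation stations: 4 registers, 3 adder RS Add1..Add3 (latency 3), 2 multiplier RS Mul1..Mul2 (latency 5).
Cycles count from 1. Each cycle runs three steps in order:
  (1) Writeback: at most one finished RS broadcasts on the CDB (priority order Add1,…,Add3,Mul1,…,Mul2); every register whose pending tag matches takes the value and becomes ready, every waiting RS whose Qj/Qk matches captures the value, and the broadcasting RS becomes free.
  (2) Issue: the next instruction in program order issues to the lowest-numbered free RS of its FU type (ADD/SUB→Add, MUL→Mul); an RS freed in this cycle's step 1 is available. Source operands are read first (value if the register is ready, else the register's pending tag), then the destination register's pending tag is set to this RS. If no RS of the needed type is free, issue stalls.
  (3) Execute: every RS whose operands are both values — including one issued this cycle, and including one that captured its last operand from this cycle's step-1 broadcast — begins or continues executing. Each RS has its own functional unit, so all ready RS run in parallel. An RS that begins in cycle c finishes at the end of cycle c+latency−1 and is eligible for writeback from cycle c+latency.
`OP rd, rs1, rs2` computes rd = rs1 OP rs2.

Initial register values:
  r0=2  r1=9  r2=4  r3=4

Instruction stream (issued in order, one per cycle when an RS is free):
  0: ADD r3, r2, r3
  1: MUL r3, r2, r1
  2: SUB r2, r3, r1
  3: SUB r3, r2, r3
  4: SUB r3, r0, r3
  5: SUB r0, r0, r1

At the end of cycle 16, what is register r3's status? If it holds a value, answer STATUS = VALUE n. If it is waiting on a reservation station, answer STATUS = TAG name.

cycle 1: issue ADD r3<-Add1 // r0:2,r1:9,r2:4,r3:Add1
cycle 2: issue MUL r3<-Mul1 // r0:2,r1:9,r2:4,r3:Mul1
cycle 3: issue SUB r2<-Add2 // r0:2,r1:9,r2:Add2,r3:Mul1
cycle 4: CDB Add1=8; issue SUB r3<-Add1 // r0:2,r1:9,r2:Add2,r3:Add1
cycle 5: issue SUB r3<-Add3 // r0:2,r1:9,r2:Add2,r3:Add3
cycle 6: stall // r0:2,r1:9,r2:Add2,r3:Add3
cycle 7: CDB Mul1=36; stall // r0:2,r1:9,r2:Add2,r3:Add3
cycle 8: stall // r0:2,r1:9,r2:Add2,r3:Add3
cycle 9: stall // r0:2,r1:9,r2:Add2,r3:Add3
cycle 10: CDB Add2=27; issue SUB r0<-Add2 // r0:Add2,r1:9,r2:27,r3:Add3
cycle 11: - // r0:Add2,r1:9,r2:27,r3:Add3
cycle 12: - // r0:Add2,r1:9,r2:27,r3:Add3
cycle 13: CDB Add1=-9 // r0:Add2,r1:9,r2:27,r3:Add3
cycle 14: CDB Add2=-7 // r0:-7,r1:9,r2:27,r3:Add3
cycle 15: - // r0:-7,r1:9,r2:27,r3:Add3
cycle 16: CDB Add3=11 // r0:-7,r1:9,r2:27,r3:11

STATUS = VALUE 11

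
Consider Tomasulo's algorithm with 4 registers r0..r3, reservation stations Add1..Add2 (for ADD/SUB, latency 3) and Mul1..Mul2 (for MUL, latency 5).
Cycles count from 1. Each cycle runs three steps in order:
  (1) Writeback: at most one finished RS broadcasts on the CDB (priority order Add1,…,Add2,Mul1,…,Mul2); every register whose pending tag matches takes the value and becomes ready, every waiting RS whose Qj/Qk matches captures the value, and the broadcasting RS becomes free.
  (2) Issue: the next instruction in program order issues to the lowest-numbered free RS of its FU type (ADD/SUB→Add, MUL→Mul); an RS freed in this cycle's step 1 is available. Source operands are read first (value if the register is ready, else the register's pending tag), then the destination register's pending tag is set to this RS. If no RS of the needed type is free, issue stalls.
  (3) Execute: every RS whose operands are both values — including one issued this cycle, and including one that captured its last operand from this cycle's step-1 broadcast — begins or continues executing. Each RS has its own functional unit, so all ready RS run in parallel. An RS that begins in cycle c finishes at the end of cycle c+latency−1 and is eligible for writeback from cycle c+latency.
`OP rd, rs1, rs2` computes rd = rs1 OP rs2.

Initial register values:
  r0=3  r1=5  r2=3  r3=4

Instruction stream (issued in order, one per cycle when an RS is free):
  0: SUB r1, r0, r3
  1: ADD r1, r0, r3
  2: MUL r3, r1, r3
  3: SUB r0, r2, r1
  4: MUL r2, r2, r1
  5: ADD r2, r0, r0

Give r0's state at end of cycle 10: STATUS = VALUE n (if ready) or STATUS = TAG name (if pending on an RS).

c1: issue SUB r1<-Add1 | r0:3,r1:Add1,r2:3,r3:4
c2: issue ADD r1<-Add2 | r0:3,r1:Add2,r2:3,r3:4
c3: issue MUL r3<-Mul1 | r0:3,r1:Add2,r2:3,r3:Mul1
c4: CDB Add1=-1; issue SUB r0<-Add1 | r0:Add1,r1:Add2,r2:3,r3:Mul1
c5: CDB Add2=7; issue MUL r2<-Mul2 | r0:Add1,r1:7,r2:Mul2,r3:Mul1
c6: issue ADD r2<-Add2 | r0:Add1,r1:7,r2:Add2,r3:Mul1
c7: - | r0:Add1,r1:7,r2:Add2,r3:Mul1
c8: CDB Add1=-4 | r0:-4,r1:7,r2:Add2,r3:Mul1
c9: - | r0:-4,r1:7,r2:Add2,r3:Mul1
c10: CDB Mul1=28 | r0:-4,r1:7,r2:Add2,r3:28

STATUS = VALUE -4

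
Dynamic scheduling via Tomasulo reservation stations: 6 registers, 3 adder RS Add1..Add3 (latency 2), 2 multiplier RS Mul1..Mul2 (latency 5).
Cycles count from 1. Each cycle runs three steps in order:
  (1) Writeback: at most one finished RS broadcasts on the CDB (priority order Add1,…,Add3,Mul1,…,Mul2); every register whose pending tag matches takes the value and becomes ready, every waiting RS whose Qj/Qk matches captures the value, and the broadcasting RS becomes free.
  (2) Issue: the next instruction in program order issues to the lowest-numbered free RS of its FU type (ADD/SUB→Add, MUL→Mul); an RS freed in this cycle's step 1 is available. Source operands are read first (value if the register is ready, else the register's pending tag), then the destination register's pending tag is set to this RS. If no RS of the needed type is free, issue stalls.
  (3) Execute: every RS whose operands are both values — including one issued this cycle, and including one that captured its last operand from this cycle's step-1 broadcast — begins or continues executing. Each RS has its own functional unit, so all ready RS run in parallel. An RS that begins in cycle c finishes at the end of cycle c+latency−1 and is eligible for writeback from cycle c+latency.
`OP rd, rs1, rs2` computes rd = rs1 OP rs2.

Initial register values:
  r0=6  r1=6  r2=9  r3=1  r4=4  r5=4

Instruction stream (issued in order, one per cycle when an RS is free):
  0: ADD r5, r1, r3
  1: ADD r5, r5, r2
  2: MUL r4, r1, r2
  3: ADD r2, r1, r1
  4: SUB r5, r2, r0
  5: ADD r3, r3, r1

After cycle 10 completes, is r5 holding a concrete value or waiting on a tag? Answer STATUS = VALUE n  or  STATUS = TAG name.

STATUS = VALUE 6

cycle 1: issue ADD r5<-Add1 // r0:6,r1:6,r2:9,r3:1,r4:4,r5:Add1
cycle 2: issue ADD r5<-Add2 // r0:6,r1:6,r2:9,r3:1,r4:4,r5:Add2
cycle 3: CDB Add1=7; issue MUL r4<-Mul1 // r0:6,r1:6,r2:9,r3:1,r4:Mul1,r5:Add2
cycle 4: issue ADD r2<-Add1 // r0:6,r1:6,r2:Add1,r3:1,r4:Mul1,r5:Add2
cycle 5: CDB Add2=16; issue SUB r5<-Add2 // r0:6,r1:6,r2:Add1,r3:1,r4:Mul1,r5:Add2
cycle 6: CDB Add1=12; issue ADD r3<-Add1 // r0:6,r1:6,r2:12,r3:Add1,r4:Mul1,r5:Add2
cycle 7: - // r0:6,r1:6,r2:12,r3:Add1,r4:Mul1,r5:Add2
cycle 8: CDB Add1=7 // r0:6,r1:6,r2:12,r3:7,r4:Mul1,r5:Add2
cycle 9: CDB Add2=6 // r0:6,r1:6,r2:12,r3:7,r4:Mul1,r5:6
cycle 10: CDB Mul1=54 // r0:6,r1:6,r2:12,r3:7,r4:54,r5:6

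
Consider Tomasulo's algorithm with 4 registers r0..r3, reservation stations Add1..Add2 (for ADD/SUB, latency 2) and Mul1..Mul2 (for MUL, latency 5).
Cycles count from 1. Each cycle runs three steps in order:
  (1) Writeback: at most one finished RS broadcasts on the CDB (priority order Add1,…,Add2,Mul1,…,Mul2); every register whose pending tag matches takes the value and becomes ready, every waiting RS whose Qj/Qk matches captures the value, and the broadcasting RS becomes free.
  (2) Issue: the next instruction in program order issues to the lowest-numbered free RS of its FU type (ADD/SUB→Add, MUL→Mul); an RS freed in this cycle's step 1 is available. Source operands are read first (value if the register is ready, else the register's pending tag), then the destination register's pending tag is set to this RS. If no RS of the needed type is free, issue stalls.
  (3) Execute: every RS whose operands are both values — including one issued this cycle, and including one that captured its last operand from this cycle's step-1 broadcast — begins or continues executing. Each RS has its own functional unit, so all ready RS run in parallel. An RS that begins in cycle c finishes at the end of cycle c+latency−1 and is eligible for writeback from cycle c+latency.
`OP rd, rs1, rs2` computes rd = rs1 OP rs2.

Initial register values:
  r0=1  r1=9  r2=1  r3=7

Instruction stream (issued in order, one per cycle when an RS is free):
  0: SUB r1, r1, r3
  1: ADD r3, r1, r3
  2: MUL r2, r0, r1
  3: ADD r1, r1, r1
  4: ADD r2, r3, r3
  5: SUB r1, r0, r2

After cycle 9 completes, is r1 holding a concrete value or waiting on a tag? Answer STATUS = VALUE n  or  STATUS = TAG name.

c1: issue SUB r1<-Add1 | r0:1,r1:Add1,r2:1,r3:7
c2: issue ADD r3<-Add2 | r0:1,r1:Add1,r2:1,r3:Add2
c3: CDB Add1=2; issue MUL r2<-Mul1 | r0:1,r1:2,r2:Mul1,r3:Add2
c4: issue ADD r1<-Add1 | r0:1,r1:Add1,r2:Mul1,r3:Add2
c5: CDB Add2=9; issue ADD r2<-Add2 | r0:1,r1:Add1,r2:Add2,r3:9
c6: CDB Add1=4; issue SUB r1<-Add1 | r0:1,r1:Add1,r2:Add2,r3:9
c7: CDB Add2=18 | r0:1,r1:Add1,r2:18,r3:9
c8: CDB Mul1=2 | r0:1,r1:Add1,r2:18,r3:9
c9: CDB Add1=-17 | r0:1,r1:-17,r2:18,r3:9

STATUS = VALUE -17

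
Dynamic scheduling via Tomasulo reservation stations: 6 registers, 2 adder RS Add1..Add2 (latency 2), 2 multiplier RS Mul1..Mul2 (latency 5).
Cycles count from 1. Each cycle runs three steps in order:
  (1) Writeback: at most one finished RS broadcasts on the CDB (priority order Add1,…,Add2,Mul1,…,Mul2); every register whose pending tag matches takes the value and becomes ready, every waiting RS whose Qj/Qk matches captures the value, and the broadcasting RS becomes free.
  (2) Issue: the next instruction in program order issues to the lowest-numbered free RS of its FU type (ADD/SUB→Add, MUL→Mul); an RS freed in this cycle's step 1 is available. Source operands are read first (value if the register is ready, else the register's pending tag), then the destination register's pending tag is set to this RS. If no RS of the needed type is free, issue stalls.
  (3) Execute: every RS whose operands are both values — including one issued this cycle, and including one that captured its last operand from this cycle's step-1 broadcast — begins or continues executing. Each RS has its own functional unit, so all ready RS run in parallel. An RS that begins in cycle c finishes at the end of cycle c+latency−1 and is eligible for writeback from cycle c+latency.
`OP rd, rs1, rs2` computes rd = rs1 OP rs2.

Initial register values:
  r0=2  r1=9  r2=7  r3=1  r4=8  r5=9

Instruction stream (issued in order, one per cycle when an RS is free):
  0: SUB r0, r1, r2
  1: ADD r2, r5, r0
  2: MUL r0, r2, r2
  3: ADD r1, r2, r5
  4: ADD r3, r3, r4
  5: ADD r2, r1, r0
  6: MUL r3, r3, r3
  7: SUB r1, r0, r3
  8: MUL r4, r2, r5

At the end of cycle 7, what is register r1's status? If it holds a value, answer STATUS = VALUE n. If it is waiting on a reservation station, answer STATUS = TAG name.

cycle 1: issue SUB r0<-Add1 // r0:Add1,r1:9,r2:7,r3:1,r4:8,r5:9
cycle 2: issue ADD r2<-Add2 // r0:Add1,r1:9,r2:Add2,r3:1,r4:8,r5:9
cycle 3: CDB Add1=2; issue MUL r0<-Mul1 // r0:Mul1,r1:9,r2:Add2,r3:1,r4:8,r5:9
cycle 4: issue ADD r1<-Add1 // r0:Mul1,r1:Add1,r2:Add2,r3:1,r4:8,r5:9
cycle 5: CDB Add2=11; issue ADD r3<-Add2 // r0:Mul1,r1:Add1,r2:11,r3:Add2,r4:8,r5:9
cycle 6: stall // r0:Mul1,r1:Add1,r2:11,r3:Add2,r4:8,r5:9
cycle 7: CDB Add1=20; issue ADD r2<-Add1 // r0:Mul1,r1:20,r2:Add1,r3:Add2,r4:8,r5:9

STATUS = VALUE 20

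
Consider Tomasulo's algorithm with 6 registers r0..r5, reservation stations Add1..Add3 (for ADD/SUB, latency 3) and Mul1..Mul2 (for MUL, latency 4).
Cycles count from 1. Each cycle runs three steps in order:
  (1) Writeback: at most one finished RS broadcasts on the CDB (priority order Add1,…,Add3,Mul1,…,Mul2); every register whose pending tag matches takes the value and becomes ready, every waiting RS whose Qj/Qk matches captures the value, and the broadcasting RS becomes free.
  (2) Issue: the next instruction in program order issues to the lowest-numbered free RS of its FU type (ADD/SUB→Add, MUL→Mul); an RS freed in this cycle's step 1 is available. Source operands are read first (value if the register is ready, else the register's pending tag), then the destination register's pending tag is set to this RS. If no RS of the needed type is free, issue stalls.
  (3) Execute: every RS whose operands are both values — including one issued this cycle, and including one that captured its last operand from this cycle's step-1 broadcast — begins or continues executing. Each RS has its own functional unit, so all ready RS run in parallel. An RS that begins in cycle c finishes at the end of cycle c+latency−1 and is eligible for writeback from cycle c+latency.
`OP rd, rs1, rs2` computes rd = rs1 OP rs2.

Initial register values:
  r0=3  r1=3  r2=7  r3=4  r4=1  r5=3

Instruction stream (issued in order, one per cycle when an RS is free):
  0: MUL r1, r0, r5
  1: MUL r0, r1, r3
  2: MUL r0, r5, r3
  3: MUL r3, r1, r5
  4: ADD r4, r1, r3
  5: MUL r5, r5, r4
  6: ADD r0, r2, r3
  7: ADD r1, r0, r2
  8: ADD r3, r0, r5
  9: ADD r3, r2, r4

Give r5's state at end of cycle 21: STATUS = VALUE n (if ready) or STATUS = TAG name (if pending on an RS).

c1: issue MUL r1<-Mul1 | r0:3,r1:Mul1,r2:7,r3:4,r4:1,r5:3
c2: issue MUL r0<-Mul2 | r0:Mul2,r1:Mul1,r2:7,r3:4,r4:1,r5:3
c3: stall | r0:Mul2,r1:Mul1,r2:7,r3:4,r4:1,r5:3
c4: stall | r0:Mul2,r1:Mul1,r2:7,r3:4,r4:1,r5:3
c5: CDB Mul1=9; issue MUL r0<-Mul1 | r0:Mul1,r1:9,r2:7,r3:4,r4:1,r5:3
c6: stall | r0:Mul1,r1:9,r2:7,r3:4,r4:1,r5:3
c7: stall | r0:Mul1,r1:9,r2:7,r3:4,r4:1,r5:3
c8: stall | r0:Mul1,r1:9,r2:7,r3:4,r4:1,r5:3
c9: CDB Mul1=12; issue MUL r3<-Mul1 | r0:12,r1:9,r2:7,r3:Mul1,r4:1,r5:3
c10: CDB Mul2=36; issue ADD r4<-Add1 | r0:12,r1:9,r2:7,r3:Mul1,r4:Add1,r5:3
c11: issue MUL r5<-Mul2 | r0:12,r1:9,r2:7,r3:Mul1,r4:Add1,r5:Mul2
c12: issue ADD r0<-Add2 | r0:Add2,r1:9,r2:7,r3:Mul1,r4:Add1,r5:Mul2
c13: CDB Mul1=27; issue ADD r1<-Add3 | r0:Add2,r1:Add3,r2:7,r3:27,r4:Add1,r5:Mul2
c14: stall | r0:Add2,r1:Add3,r2:7,r3:27,r4:Add1,r5:Mul2
c15: stall | r0:Add2,r1:Add3,r2:7,r3:27,r4:Add1,r5:Mul2
c16: CDB Add1=36; issue ADD r3<-Add1 | r0:Add2,r1:Add3,r2:7,r3:Add1,r4:36,r5:Mul2
c17: CDB Add2=34; issue ADD r3<-Add2 | r0:34,r1:Add3,r2:7,r3:Add2,r4:36,r5:Mul2
c18: - | r0:34,r1:Add3,r2:7,r3:Add2,r4:36,r5:Mul2
c19: - | r0:34,r1:Add3,r2:7,r3:Add2,r4:36,r5:Mul2
c20: CDB Add2=43 | r0:34,r1:Add3,r2:7,r3:43,r4:36,r5:Mul2
c21: CDB Add3=41 | r0:34,r1:41,r2:7,r3:43,r4:36,r5:Mul2

STATUS = TAG Mul2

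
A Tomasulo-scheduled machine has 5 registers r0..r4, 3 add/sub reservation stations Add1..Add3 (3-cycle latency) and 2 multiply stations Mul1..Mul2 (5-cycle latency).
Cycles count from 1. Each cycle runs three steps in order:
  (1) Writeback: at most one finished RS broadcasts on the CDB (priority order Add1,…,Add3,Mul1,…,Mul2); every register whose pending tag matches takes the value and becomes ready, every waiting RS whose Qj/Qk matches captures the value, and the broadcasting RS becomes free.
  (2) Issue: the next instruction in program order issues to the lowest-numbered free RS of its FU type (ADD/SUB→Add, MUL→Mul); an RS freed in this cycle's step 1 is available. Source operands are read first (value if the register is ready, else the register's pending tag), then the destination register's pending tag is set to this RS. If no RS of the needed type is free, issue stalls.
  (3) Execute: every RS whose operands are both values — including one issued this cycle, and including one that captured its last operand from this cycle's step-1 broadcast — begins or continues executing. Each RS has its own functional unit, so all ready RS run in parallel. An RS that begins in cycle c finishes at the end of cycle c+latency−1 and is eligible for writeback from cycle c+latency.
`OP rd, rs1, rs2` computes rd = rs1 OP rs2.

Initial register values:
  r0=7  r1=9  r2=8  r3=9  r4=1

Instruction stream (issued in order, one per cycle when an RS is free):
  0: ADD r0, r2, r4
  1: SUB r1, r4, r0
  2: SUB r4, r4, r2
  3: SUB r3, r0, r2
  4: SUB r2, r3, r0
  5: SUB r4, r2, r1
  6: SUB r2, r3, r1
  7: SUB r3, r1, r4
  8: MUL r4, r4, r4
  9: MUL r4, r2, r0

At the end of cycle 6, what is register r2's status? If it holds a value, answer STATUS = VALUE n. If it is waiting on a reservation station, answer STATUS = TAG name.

STATUS = TAG Add3

c1: issue ADD r0<-Add1 | r0:Add1,r1:9,r2:8,r3:9,r4:1
c2: issue SUB r1<-Add2 | r0:Add1,r1:Add2,r2:8,r3:9,r4:1
c3: issue SUB r4<-Add3 | r0:Add1,r1:Add2,r2:8,r3:9,r4:Add3
c4: CDB Add1=9; issue SUB r3<-Add1 | r0:9,r1:Add2,r2:8,r3:Add1,r4:Add3
c5: stall | r0:9,r1:Add2,r2:8,r3:Add1,r4:Add3
c6: CDB Add3=-7; issue SUB r2<-Add3 | r0:9,r1:Add2,r2:Add3,r3:Add1,r4:-7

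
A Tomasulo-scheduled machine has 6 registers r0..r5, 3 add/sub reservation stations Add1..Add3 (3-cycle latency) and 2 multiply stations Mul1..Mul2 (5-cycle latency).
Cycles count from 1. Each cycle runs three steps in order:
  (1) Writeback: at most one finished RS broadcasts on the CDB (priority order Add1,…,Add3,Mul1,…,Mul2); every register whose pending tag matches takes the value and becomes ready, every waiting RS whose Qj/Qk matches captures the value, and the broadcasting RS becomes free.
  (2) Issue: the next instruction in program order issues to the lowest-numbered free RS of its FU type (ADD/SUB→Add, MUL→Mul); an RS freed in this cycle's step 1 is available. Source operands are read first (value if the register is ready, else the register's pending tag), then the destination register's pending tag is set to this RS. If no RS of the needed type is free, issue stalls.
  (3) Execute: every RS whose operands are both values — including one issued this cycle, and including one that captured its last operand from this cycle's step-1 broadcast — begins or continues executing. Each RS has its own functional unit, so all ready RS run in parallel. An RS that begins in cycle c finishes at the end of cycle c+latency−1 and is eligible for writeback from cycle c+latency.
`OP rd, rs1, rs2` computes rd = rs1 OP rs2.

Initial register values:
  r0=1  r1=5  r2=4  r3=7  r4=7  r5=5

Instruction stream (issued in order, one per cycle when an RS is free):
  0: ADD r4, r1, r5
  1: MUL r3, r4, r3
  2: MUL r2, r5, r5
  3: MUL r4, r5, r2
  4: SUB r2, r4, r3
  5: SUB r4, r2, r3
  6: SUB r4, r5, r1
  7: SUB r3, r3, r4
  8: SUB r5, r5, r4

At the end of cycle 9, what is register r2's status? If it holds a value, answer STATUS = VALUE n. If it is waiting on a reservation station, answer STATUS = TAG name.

STATUS = TAG Add1

cycle 1: issue ADD r4<-Add1 // r0:1,r1:5,r2:4,r3:7,r4:Add1,r5:5
cycle 2: issue MUL r3<-Mul1 // r0:1,r1:5,r2:4,r3:Mul1,r4:Add1,r5:5
cycle 3: issue MUL r2<-Mul2 // r0:1,r1:5,r2:Mul2,r3:Mul1,r4:Add1,r5:5
cycle 4: CDB Add1=10; stall // r0:1,r1:5,r2:Mul2,r3:Mul1,r4:10,r5:5
cycle 5: stall // r0:1,r1:5,r2:Mul2,r3:Mul1,r4:10,r5:5
cycle 6: stall // r0:1,r1:5,r2:Mul2,r3:Mul1,r4:10,r5:5
cycle 7: stall // r0:1,r1:5,r2:Mul2,r3:Mul1,r4:10,r5:5
cycle 8: CDB Mul2=25; issue MUL r4<-Mul2 // r0:1,r1:5,r2:25,r3:Mul1,r4:Mul2,r5:5
cycle 9: CDB Mul1=70; issue SUB r2<-Add1 // r0:1,r1:5,r2:Add1,r3:70,r4:Mul2,r5:5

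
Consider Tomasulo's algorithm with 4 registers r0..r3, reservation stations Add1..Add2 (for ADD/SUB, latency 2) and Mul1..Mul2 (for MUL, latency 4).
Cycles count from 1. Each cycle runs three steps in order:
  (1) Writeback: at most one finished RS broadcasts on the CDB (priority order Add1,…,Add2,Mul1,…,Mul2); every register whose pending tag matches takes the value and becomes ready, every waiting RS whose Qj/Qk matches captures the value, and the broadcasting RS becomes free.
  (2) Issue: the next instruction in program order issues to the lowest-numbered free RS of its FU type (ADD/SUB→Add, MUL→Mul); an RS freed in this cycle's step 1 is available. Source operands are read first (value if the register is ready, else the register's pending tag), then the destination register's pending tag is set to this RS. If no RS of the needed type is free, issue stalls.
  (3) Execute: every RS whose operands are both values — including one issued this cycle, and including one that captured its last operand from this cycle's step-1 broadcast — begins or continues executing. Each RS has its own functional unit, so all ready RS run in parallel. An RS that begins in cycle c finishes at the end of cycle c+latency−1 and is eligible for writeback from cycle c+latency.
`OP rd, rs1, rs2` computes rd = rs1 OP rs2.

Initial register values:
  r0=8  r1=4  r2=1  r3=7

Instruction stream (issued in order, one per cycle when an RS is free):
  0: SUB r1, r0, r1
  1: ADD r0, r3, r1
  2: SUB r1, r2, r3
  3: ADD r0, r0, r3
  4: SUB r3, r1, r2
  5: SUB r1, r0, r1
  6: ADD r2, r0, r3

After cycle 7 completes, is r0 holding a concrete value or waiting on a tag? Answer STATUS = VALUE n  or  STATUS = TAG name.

c1: issue SUB r1<-Add1 | r0:8,r1:Add1,r2:1,r3:7
c2: issue ADD r0<-Add2 | r0:Add2,r1:Add1,r2:1,r3:7
c3: CDB Add1=4; issue SUB r1<-Add1 | r0:Add2,r1:Add1,r2:1,r3:7
c4: stall | r0:Add2,r1:Add1,r2:1,r3:7
c5: CDB Add1=-6; issue ADD r0<-Add1 | r0:Add1,r1:-6,r2:1,r3:7
c6: CDB Add2=11; issue SUB r3<-Add2 | r0:Add1,r1:-6,r2:1,r3:Add2
c7: stall | r0:Add1,r1:-6,r2:1,r3:Add2

STATUS = TAG Add1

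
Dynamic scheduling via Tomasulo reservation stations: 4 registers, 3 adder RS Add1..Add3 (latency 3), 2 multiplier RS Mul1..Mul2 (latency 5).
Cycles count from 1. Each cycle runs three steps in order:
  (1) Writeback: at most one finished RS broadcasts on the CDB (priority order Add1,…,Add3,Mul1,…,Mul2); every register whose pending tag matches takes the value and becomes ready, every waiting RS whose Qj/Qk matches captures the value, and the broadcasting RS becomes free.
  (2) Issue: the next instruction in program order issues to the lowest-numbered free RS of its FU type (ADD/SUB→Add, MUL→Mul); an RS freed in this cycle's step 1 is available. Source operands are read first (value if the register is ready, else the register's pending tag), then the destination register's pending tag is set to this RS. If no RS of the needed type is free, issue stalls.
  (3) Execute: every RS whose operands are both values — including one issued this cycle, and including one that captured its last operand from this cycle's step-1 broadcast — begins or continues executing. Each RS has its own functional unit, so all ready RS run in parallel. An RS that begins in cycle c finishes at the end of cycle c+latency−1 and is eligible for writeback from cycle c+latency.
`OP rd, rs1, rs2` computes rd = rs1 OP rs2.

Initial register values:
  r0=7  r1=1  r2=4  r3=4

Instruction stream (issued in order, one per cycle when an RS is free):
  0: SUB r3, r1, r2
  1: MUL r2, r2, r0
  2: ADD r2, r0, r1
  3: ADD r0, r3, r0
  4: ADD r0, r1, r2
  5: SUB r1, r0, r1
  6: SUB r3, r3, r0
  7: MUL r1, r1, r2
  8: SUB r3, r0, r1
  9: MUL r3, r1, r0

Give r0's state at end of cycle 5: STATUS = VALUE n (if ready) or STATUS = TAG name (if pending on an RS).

c1: issue SUB r3<-Add1 | r0:7,r1:1,r2:4,r3:Add1
c2: issue MUL r2<-Mul1 | r0:7,r1:1,r2:Mul1,r3:Add1
c3: issue ADD r2<-Add2 | r0:7,r1:1,r2:Add2,r3:Add1
c4: CDB Add1=-3; issue ADD r0<-Add1 | r0:Add1,r1:1,r2:Add2,r3:-3
c5: issue ADD r0<-Add3 | r0:Add3,r1:1,r2:Add2,r3:-3

STATUS = TAG Add3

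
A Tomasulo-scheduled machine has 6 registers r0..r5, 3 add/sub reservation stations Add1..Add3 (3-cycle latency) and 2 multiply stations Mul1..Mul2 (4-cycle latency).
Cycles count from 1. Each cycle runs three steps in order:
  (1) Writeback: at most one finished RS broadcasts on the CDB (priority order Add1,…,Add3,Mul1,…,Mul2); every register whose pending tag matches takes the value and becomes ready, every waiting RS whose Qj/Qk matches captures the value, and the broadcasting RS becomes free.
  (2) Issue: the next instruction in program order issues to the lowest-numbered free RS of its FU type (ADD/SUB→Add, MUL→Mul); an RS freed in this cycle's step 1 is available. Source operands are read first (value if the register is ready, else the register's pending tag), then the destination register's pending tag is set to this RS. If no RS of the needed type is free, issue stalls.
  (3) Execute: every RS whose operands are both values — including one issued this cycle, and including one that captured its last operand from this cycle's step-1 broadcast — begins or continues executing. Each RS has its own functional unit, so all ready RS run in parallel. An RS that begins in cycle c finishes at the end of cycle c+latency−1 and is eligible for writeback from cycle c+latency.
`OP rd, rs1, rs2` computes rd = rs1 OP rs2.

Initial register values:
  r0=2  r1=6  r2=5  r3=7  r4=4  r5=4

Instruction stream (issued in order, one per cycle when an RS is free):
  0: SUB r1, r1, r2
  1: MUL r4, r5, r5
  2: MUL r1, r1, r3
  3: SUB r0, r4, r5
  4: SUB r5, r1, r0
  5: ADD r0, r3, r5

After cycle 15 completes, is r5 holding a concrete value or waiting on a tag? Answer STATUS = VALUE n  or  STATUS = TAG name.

  c1: issue SUB r1<-Add1  regs: r0:2,r1:Add1,r2:5,r3:7,r4:4,r5:4
  c2: issue MUL r4<-Mul1  regs: r0:2,r1:Add1,r2:5,r3:7,r4:Mul1,r5:4
  c3: issue MUL r1<-Mul2  regs: r0:2,r1:Mul2,r2:5,r3:7,r4:Mul1,r5:4
  c4: CDB Add1=1; issue SUB r0<-Add1  regs: r0:Add1,r1:Mul2,r2:5,r3:7,r4:Mul1,r5:4
  c5: issue SUB r5<-Add2  regs: r0:Add1,r1:Mul2,r2:5,r3:7,r4:Mul1,r5:Add2
  c6: CDB Mul1=16; issue ADD r0<-Add3  regs: r0:Add3,r1:Mul2,r2:5,r3:7,r4:16,r5:Add2
  c7: -  regs: r0:Add3,r1:Mul2,r2:5,r3:7,r4:16,r5:Add2
  c8: CDB Mul2=7  regs: r0:Add3,r1:7,r2:5,r3:7,r4:16,r5:Add2
  c9: CDB Add1=12  regs: r0:Add3,r1:7,r2:5,r3:7,r4:16,r5:Add2
  c10: -  regs: r0:Add3,r1:7,r2:5,r3:7,r4:16,r5:Add2
  c11: -  regs: r0:Add3,r1:7,r2:5,r3:7,r4:16,r5:Add2
  c12: CDB Add2=-5  regs: r0:Add3,r1:7,r2:5,r3:7,r4:16,r5:-5
  c13: -  regs: r0:Add3,r1:7,r2:5,r3:7,r4:16,r5:-5
  c14: -  regs: r0:Add3,r1:7,r2:5,r3:7,r4:16,r5:-5
  c15: CDB Add3=2  regs: r0:2,r1:7,r2:5,r3:7,r4:16,r5:-5

STATUS = VALUE -5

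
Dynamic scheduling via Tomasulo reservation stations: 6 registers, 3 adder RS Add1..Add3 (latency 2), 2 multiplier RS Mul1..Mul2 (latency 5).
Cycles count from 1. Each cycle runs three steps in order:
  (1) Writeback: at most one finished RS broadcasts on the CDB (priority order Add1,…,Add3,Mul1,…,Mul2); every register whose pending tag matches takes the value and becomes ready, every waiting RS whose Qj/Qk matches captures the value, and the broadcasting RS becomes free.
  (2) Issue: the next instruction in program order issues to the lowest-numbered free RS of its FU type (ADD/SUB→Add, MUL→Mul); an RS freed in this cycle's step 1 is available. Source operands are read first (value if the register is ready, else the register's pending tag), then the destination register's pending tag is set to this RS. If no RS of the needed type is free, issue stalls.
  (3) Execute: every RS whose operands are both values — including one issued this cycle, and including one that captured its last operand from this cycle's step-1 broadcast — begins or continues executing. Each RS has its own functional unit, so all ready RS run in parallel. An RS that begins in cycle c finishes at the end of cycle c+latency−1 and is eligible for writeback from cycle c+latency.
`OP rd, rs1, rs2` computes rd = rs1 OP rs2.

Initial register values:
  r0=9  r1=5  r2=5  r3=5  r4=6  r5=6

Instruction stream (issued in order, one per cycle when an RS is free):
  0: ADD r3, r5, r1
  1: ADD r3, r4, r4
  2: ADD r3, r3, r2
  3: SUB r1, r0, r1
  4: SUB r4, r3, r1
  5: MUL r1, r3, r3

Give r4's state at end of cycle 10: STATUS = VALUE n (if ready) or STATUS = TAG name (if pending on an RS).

cycle 1: issue ADD r3<-Add1 // r0:9,r1:5,r2:5,r3:Add1,r4:6,r5:6
cycle 2: issue ADD r3<-Add2 // r0:9,r1:5,r2:5,r3:Add2,r4:6,r5:6
cycle 3: CDB Add1=11; issue ADD r3<-Add1 // r0:9,r1:5,r2:5,r3:Add1,r4:6,r5:6
cycle 4: CDB Add2=12; issue SUB r1<-Add2 // r0:9,r1:Add2,r2:5,r3:Add1,r4:6,r5:6
cycle 5: issue SUB r4<-Add3 // r0:9,r1:Add2,r2:5,r3:Add1,r4:Add3,r5:6
cycle 6: CDB Add1=17; issue MUL r1<-Mul1 // r0:9,r1:Mul1,r2:5,r3:17,r4:Add3,r5:6
cycle 7: CDB Add2=4 // r0:9,r1:Mul1,r2:5,r3:17,r4:Add3,r5:6
cycle 8: - // r0:9,r1:Mul1,r2:5,r3:17,r4:Add3,r5:6
cycle 9: CDB Add3=13 // r0:9,r1:Mul1,r2:5,r3:17,r4:13,r5:6
cycle 10: - // r0:9,r1:Mul1,r2:5,r3:17,r4:13,r5:6

STATUS = VALUE 13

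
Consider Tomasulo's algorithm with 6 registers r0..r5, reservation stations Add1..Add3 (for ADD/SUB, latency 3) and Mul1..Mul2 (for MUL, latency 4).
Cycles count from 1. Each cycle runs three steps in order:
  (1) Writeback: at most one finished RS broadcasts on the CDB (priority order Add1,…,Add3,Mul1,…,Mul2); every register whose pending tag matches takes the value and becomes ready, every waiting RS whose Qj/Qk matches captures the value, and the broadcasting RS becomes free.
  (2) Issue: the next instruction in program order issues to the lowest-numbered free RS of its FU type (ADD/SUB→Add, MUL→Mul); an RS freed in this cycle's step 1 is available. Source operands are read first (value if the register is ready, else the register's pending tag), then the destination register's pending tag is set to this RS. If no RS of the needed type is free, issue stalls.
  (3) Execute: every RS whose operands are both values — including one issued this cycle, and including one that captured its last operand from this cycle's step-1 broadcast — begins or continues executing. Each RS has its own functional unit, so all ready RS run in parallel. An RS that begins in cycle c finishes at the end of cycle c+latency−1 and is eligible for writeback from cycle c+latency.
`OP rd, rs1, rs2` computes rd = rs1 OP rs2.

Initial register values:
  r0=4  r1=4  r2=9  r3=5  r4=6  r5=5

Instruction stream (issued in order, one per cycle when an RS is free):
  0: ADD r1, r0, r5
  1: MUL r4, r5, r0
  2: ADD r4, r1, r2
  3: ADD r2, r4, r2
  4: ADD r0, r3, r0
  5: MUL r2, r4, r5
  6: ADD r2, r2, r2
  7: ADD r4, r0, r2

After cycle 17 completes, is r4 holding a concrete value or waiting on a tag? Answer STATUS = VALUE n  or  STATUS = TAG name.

  c1: issue ADD r1<-Add1  regs: r0:4,r1:Add1,r2:9,r3:5,r4:6,r5:5
  c2: issue MUL r4<-Mul1  regs: r0:4,r1:Add1,r2:9,r3:5,r4:Mul1,r5:5
  c3: issue ADD r4<-Add2  regs: r0:4,r1:Add1,r2:9,r3:5,r4:Add2,r5:5
  c4: CDB Add1=9; issue ADD r2<-Add1  regs: r0:4,r1:9,r2:Add1,r3:5,r4:Add2,r5:5
  c5: issue ADD r0<-Add3  regs: r0:Add3,r1:9,r2:Add1,r3:5,r4:Add2,r5:5
  c6: CDB Mul1=20; issue MUL r2<-Mul1  regs: r0:Add3,r1:9,r2:Mul1,r3:5,r4:Add2,r5:5
  c7: CDB Add2=18; issue ADD r2<-Add2  regs: r0:Add3,r1:9,r2:Add2,r3:5,r4:18,r5:5
  c8: CDB Add3=9; issue ADD r4<-Add3  regs: r0:9,r1:9,r2:Add2,r3:5,r4:Add3,r5:5
  c9: -  regs: r0:9,r1:9,r2:Add2,r3:5,r4:Add3,r5:5
  c10: CDB Add1=27  regs: r0:9,r1:9,r2:Add2,r3:5,r4:Add3,r5:5
  c11: CDB Mul1=90  regs: r0:9,r1:9,r2:Add2,r3:5,r4:Add3,r5:5
  c12: -  regs: r0:9,r1:9,r2:Add2,r3:5,r4:Add3,r5:5
  c13: -  regs: r0:9,r1:9,r2:Add2,r3:5,r4:Add3,r5:5
  c14: CDB Add2=180  regs: r0:9,r1:9,r2:180,r3:5,r4:Add3,r5:5
  c15: -  regs: r0:9,r1:9,r2:180,r3:5,r4:Add3,r5:5
  c16: -  regs: r0:9,r1:9,r2:180,r3:5,r4:Add3,r5:5
  c17: CDB Add3=189  regs: r0:9,r1:9,r2:180,r3:5,r4:189,r5:5

STATUS = VALUE 189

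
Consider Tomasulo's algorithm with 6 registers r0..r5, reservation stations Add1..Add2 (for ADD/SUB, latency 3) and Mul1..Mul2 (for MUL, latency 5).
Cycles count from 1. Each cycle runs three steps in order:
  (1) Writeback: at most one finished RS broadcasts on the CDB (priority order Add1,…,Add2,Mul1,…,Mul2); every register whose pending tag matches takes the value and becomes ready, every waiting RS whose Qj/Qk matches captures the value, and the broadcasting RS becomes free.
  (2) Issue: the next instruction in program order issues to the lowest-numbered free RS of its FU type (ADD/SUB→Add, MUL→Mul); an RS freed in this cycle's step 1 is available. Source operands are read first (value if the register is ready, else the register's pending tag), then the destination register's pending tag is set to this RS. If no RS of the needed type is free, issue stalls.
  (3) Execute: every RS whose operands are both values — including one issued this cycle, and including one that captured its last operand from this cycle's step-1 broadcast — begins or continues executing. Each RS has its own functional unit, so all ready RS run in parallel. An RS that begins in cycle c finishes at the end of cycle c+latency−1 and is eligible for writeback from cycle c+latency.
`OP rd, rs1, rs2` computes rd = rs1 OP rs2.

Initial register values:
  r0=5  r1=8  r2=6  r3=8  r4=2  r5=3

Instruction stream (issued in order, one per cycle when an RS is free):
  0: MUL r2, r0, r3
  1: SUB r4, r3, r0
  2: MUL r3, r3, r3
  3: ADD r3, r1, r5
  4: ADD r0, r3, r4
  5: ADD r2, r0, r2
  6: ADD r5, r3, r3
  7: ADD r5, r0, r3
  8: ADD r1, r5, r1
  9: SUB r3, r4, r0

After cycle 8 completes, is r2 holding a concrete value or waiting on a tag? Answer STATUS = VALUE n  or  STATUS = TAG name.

STATUS = TAG Add2

cycle 1: issue MUL r2<-Mul1 // r0:5,r1:8,r2:Mul1,r3:8,r4:2,r5:3
cycle 2: issue SUB r4<-Add1 // r0:5,r1:8,r2:Mul1,r3:8,r4:Add1,r5:3
cycle 3: issue MUL r3<-Mul2 // r0:5,r1:8,r2:Mul1,r3:Mul2,r4:Add1,r5:3
cycle 4: issue ADD r3<-Add2 // r0:5,r1:8,r2:Mul1,r3:Add2,r4:Add1,r5:3
cycle 5: CDB Add1=3; issue ADD r0<-Add1 // r0:Add1,r1:8,r2:Mul1,r3:Add2,r4:3,r5:3
cycle 6: CDB Mul1=40; stall // r0:Add1,r1:8,r2:40,r3:Add2,r4:3,r5:3
cycle 7: CDB Add2=11; issue ADD r2<-Add2 // r0:Add1,r1:8,r2:Add2,r3:11,r4:3,r5:3
cycle 8: CDB Mul2=64; stall // r0:Add1,r1:8,r2:Add2,r3:11,r4:3,r5:3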